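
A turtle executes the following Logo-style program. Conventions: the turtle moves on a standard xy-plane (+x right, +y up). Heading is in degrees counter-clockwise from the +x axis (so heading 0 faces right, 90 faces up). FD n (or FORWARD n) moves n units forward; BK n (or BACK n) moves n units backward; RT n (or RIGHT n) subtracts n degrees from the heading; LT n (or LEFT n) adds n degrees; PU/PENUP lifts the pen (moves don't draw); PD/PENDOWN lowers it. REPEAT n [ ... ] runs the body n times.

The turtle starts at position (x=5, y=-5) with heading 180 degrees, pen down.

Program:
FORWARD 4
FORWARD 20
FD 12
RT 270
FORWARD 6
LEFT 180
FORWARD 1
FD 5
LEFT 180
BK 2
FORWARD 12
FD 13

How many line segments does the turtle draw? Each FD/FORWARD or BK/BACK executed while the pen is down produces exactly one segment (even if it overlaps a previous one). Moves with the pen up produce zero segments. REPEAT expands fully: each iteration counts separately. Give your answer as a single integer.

Answer: 9

Derivation:
Executing turtle program step by step:
Start: pos=(5,-5), heading=180, pen down
FD 4: (5,-5) -> (1,-5) [heading=180, draw]
FD 20: (1,-5) -> (-19,-5) [heading=180, draw]
FD 12: (-19,-5) -> (-31,-5) [heading=180, draw]
RT 270: heading 180 -> 270
FD 6: (-31,-5) -> (-31,-11) [heading=270, draw]
LT 180: heading 270 -> 90
FD 1: (-31,-11) -> (-31,-10) [heading=90, draw]
FD 5: (-31,-10) -> (-31,-5) [heading=90, draw]
LT 180: heading 90 -> 270
BK 2: (-31,-5) -> (-31,-3) [heading=270, draw]
FD 12: (-31,-3) -> (-31,-15) [heading=270, draw]
FD 13: (-31,-15) -> (-31,-28) [heading=270, draw]
Final: pos=(-31,-28), heading=270, 9 segment(s) drawn
Segments drawn: 9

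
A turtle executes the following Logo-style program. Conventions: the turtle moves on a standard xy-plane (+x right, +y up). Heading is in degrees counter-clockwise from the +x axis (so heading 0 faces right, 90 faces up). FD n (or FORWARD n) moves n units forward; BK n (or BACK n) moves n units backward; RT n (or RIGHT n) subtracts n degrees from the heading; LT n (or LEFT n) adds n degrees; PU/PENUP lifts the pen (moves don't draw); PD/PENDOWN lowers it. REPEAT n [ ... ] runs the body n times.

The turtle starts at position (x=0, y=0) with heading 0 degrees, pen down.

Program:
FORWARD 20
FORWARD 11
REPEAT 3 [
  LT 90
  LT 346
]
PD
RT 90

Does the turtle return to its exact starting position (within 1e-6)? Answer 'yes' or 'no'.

Answer: no

Derivation:
Executing turtle program step by step:
Start: pos=(0,0), heading=0, pen down
FD 20: (0,0) -> (20,0) [heading=0, draw]
FD 11: (20,0) -> (31,0) [heading=0, draw]
REPEAT 3 [
  -- iteration 1/3 --
  LT 90: heading 0 -> 90
  LT 346: heading 90 -> 76
  -- iteration 2/3 --
  LT 90: heading 76 -> 166
  LT 346: heading 166 -> 152
  -- iteration 3/3 --
  LT 90: heading 152 -> 242
  LT 346: heading 242 -> 228
]
PD: pen down
RT 90: heading 228 -> 138
Final: pos=(31,0), heading=138, 2 segment(s) drawn

Start position: (0, 0)
Final position: (31, 0)
Distance = 31; >= 1e-6 -> NOT closed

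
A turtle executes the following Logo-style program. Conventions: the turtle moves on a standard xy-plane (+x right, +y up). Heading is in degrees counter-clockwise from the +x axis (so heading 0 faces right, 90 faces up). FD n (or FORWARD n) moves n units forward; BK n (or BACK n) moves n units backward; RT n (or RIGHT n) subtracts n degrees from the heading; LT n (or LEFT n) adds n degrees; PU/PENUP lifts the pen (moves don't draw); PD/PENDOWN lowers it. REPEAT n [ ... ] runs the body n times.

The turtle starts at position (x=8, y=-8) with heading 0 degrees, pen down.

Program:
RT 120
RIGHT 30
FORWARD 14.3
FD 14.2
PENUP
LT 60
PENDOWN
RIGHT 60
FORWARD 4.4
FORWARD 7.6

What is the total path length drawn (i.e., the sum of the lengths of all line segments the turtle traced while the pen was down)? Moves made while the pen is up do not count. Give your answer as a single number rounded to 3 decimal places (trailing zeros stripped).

Answer: 40.5

Derivation:
Executing turtle program step by step:
Start: pos=(8,-8), heading=0, pen down
RT 120: heading 0 -> 240
RT 30: heading 240 -> 210
FD 14.3: (8,-8) -> (-4.384,-15.15) [heading=210, draw]
FD 14.2: (-4.384,-15.15) -> (-16.682,-22.25) [heading=210, draw]
PU: pen up
LT 60: heading 210 -> 270
PD: pen down
RT 60: heading 270 -> 210
FD 4.4: (-16.682,-22.25) -> (-20.492,-24.45) [heading=210, draw]
FD 7.6: (-20.492,-24.45) -> (-27.074,-28.25) [heading=210, draw]
Final: pos=(-27.074,-28.25), heading=210, 4 segment(s) drawn

Segment lengths:
  seg 1: (8,-8) -> (-4.384,-15.15), length = 14.3
  seg 2: (-4.384,-15.15) -> (-16.682,-22.25), length = 14.2
  seg 3: (-16.682,-22.25) -> (-20.492,-24.45), length = 4.4
  seg 4: (-20.492,-24.45) -> (-27.074,-28.25), length = 7.6
Total = 40.5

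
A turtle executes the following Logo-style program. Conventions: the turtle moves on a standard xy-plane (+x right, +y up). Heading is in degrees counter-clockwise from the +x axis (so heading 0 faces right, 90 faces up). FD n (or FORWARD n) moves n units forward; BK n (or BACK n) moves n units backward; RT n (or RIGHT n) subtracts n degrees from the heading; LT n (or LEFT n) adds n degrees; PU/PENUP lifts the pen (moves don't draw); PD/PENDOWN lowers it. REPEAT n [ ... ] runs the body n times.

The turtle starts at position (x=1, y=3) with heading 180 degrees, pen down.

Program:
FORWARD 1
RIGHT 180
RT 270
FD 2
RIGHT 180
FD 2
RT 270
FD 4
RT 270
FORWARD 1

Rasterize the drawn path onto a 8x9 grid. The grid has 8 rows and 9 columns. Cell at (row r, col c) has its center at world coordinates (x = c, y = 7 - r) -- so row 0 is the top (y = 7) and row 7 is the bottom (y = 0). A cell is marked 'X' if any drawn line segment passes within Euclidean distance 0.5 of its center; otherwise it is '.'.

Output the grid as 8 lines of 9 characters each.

Answer: .........
.........
X........
X...X....
XXXXX....
.........
.........
.........

Derivation:
Segment 0: (1,3) -> (0,3)
Segment 1: (0,3) -> (-0,5)
Segment 2: (-0,5) -> (0,3)
Segment 3: (0,3) -> (4,3)
Segment 4: (4,3) -> (4,4)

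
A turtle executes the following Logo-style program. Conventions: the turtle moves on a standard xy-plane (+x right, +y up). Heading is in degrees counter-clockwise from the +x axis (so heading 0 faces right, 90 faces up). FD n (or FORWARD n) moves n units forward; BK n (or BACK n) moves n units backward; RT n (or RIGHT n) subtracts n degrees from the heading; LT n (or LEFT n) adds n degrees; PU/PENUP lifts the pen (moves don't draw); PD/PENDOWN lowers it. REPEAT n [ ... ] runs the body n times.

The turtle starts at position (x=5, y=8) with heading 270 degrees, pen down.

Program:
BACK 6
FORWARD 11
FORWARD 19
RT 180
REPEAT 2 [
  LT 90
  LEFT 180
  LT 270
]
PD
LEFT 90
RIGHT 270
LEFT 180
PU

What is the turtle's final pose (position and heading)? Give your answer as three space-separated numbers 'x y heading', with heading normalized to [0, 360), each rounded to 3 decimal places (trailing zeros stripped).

Answer: 5 -16 90

Derivation:
Executing turtle program step by step:
Start: pos=(5,8), heading=270, pen down
BK 6: (5,8) -> (5,14) [heading=270, draw]
FD 11: (5,14) -> (5,3) [heading=270, draw]
FD 19: (5,3) -> (5,-16) [heading=270, draw]
RT 180: heading 270 -> 90
REPEAT 2 [
  -- iteration 1/2 --
  LT 90: heading 90 -> 180
  LT 180: heading 180 -> 0
  LT 270: heading 0 -> 270
  -- iteration 2/2 --
  LT 90: heading 270 -> 0
  LT 180: heading 0 -> 180
  LT 270: heading 180 -> 90
]
PD: pen down
LT 90: heading 90 -> 180
RT 270: heading 180 -> 270
LT 180: heading 270 -> 90
PU: pen up
Final: pos=(5,-16), heading=90, 3 segment(s) drawn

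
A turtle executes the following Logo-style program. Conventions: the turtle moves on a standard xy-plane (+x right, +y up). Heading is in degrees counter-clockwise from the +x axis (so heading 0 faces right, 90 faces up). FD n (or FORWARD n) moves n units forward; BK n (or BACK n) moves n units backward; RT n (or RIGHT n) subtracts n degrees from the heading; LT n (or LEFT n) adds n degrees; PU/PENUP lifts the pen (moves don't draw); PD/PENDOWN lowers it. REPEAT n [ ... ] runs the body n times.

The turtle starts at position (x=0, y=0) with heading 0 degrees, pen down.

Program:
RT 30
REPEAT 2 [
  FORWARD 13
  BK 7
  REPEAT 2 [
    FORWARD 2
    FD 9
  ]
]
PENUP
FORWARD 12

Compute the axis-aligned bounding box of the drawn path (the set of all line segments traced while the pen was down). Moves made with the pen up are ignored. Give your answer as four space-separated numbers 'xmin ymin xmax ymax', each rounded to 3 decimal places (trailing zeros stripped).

Executing turtle program step by step:
Start: pos=(0,0), heading=0, pen down
RT 30: heading 0 -> 330
REPEAT 2 [
  -- iteration 1/2 --
  FD 13: (0,0) -> (11.258,-6.5) [heading=330, draw]
  BK 7: (11.258,-6.5) -> (5.196,-3) [heading=330, draw]
  REPEAT 2 [
    -- iteration 1/2 --
    FD 2: (5.196,-3) -> (6.928,-4) [heading=330, draw]
    FD 9: (6.928,-4) -> (14.722,-8.5) [heading=330, draw]
    -- iteration 2/2 --
    FD 2: (14.722,-8.5) -> (16.454,-9.5) [heading=330, draw]
    FD 9: (16.454,-9.5) -> (24.249,-14) [heading=330, draw]
  ]
  -- iteration 2/2 --
  FD 13: (24.249,-14) -> (35.507,-20.5) [heading=330, draw]
  BK 7: (35.507,-20.5) -> (29.445,-17) [heading=330, draw]
  REPEAT 2 [
    -- iteration 1/2 --
    FD 2: (29.445,-17) -> (31.177,-18) [heading=330, draw]
    FD 9: (31.177,-18) -> (38.971,-22.5) [heading=330, draw]
    -- iteration 2/2 --
    FD 2: (38.971,-22.5) -> (40.703,-23.5) [heading=330, draw]
    FD 9: (40.703,-23.5) -> (48.497,-28) [heading=330, draw]
  ]
]
PU: pen up
FD 12: (48.497,-28) -> (58.89,-34) [heading=330, move]
Final: pos=(58.89,-34), heading=330, 12 segment(s) drawn

Segment endpoints: x in {0, 5.196, 6.928, 11.258, 14.722, 16.454, 24.249, 29.445, 31.177, 35.507, 38.971, 40.703, 48.497}, y in {-28, -23.5, -22.5, -20.5, -18, -17, -14, -9.5, -8.5, -6.5, -4, -3, 0}
xmin=0, ymin=-28, xmax=48.497, ymax=0

Answer: 0 -28 48.497 0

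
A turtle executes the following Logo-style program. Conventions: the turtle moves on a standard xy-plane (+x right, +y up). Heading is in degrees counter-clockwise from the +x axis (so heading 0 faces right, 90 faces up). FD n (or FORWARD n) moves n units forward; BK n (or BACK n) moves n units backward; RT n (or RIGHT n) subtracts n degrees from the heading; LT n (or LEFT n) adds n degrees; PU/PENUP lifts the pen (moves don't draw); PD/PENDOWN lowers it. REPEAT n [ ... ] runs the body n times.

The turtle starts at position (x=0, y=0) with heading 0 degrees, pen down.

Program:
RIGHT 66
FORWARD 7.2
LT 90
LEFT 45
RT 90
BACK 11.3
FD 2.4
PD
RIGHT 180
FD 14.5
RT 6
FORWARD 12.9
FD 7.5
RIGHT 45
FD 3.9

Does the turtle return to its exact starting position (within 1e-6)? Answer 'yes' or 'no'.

Executing turtle program step by step:
Start: pos=(0,0), heading=0, pen down
RT 66: heading 0 -> 294
FD 7.2: (0,0) -> (2.929,-6.578) [heading=294, draw]
LT 90: heading 294 -> 24
LT 45: heading 24 -> 69
RT 90: heading 69 -> 339
BK 11.3: (2.929,-6.578) -> (-7.621,-2.528) [heading=339, draw]
FD 2.4: (-7.621,-2.528) -> (-5.38,-3.388) [heading=339, draw]
PD: pen down
RT 180: heading 339 -> 159
FD 14.5: (-5.38,-3.388) -> (-18.917,1.808) [heading=159, draw]
RT 6: heading 159 -> 153
FD 12.9: (-18.917,1.808) -> (-30.411,7.665) [heading=153, draw]
FD 7.5: (-30.411,7.665) -> (-37.094,11.07) [heading=153, draw]
RT 45: heading 153 -> 108
FD 3.9: (-37.094,11.07) -> (-38.299,14.779) [heading=108, draw]
Final: pos=(-38.299,14.779), heading=108, 7 segment(s) drawn

Start position: (0, 0)
Final position: (-38.299, 14.779)
Distance = 41.051; >= 1e-6 -> NOT closed

Answer: no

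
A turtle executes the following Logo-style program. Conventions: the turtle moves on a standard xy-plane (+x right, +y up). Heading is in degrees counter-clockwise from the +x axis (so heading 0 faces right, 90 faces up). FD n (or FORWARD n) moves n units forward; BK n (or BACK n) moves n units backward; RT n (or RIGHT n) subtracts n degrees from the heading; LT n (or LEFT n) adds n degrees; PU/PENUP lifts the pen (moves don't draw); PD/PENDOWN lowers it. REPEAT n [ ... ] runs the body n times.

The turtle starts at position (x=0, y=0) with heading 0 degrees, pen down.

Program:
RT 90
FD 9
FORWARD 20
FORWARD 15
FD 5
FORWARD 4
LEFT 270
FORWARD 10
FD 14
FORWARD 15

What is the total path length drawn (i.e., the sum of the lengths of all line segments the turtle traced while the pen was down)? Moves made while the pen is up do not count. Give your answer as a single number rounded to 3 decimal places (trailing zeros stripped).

Executing turtle program step by step:
Start: pos=(0,0), heading=0, pen down
RT 90: heading 0 -> 270
FD 9: (0,0) -> (0,-9) [heading=270, draw]
FD 20: (0,-9) -> (0,-29) [heading=270, draw]
FD 15: (0,-29) -> (0,-44) [heading=270, draw]
FD 5: (0,-44) -> (0,-49) [heading=270, draw]
FD 4: (0,-49) -> (0,-53) [heading=270, draw]
LT 270: heading 270 -> 180
FD 10: (0,-53) -> (-10,-53) [heading=180, draw]
FD 14: (-10,-53) -> (-24,-53) [heading=180, draw]
FD 15: (-24,-53) -> (-39,-53) [heading=180, draw]
Final: pos=(-39,-53), heading=180, 8 segment(s) drawn

Segment lengths:
  seg 1: (0,0) -> (0,-9), length = 9
  seg 2: (0,-9) -> (0,-29), length = 20
  seg 3: (0,-29) -> (0,-44), length = 15
  seg 4: (0,-44) -> (0,-49), length = 5
  seg 5: (0,-49) -> (0,-53), length = 4
  seg 6: (0,-53) -> (-10,-53), length = 10
  seg 7: (-10,-53) -> (-24,-53), length = 14
  seg 8: (-24,-53) -> (-39,-53), length = 15
Total = 92

Answer: 92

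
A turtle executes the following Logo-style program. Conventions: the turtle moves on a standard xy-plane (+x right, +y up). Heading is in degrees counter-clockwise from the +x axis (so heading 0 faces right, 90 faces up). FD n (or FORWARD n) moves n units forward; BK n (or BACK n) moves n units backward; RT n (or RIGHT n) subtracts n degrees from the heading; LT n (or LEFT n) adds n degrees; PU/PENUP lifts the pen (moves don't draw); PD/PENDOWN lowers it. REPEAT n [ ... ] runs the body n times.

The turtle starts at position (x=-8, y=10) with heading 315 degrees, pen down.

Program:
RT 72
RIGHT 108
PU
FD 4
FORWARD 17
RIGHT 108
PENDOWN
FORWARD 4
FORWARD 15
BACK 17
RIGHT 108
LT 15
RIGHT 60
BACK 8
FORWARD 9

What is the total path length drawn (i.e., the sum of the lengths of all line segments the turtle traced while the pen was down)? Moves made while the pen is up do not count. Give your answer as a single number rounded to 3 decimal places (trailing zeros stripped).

Executing turtle program step by step:
Start: pos=(-8,10), heading=315, pen down
RT 72: heading 315 -> 243
RT 108: heading 243 -> 135
PU: pen up
FD 4: (-8,10) -> (-10.828,12.828) [heading=135, move]
FD 17: (-10.828,12.828) -> (-22.849,24.849) [heading=135, move]
RT 108: heading 135 -> 27
PD: pen down
FD 4: (-22.849,24.849) -> (-19.285,26.665) [heading=27, draw]
FD 15: (-19.285,26.665) -> (-5.92,33.475) [heading=27, draw]
BK 17: (-5.92,33.475) -> (-21.067,25.757) [heading=27, draw]
RT 108: heading 27 -> 279
LT 15: heading 279 -> 294
RT 60: heading 294 -> 234
BK 8: (-21.067,25.757) -> (-16.365,32.229) [heading=234, draw]
FD 9: (-16.365,32.229) -> (-21.655,24.948) [heading=234, draw]
Final: pos=(-21.655,24.948), heading=234, 5 segment(s) drawn

Segment lengths:
  seg 1: (-22.849,24.849) -> (-19.285,26.665), length = 4
  seg 2: (-19.285,26.665) -> (-5.92,33.475), length = 15
  seg 3: (-5.92,33.475) -> (-21.067,25.757), length = 17
  seg 4: (-21.067,25.757) -> (-16.365,32.229), length = 8
  seg 5: (-16.365,32.229) -> (-21.655,24.948), length = 9
Total = 53

Answer: 53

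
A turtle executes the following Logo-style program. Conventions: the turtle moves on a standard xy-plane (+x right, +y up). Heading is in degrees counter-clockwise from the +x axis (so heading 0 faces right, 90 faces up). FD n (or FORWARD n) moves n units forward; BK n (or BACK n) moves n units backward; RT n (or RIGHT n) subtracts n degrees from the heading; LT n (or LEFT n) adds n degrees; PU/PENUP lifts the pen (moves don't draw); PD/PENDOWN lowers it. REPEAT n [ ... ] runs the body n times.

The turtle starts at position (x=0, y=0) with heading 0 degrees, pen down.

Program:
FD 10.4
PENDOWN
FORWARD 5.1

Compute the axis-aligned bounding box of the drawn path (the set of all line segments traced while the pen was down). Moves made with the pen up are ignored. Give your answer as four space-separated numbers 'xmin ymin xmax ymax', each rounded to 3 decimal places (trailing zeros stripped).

Answer: 0 0 15.5 0

Derivation:
Executing turtle program step by step:
Start: pos=(0,0), heading=0, pen down
FD 10.4: (0,0) -> (10.4,0) [heading=0, draw]
PD: pen down
FD 5.1: (10.4,0) -> (15.5,0) [heading=0, draw]
Final: pos=(15.5,0), heading=0, 2 segment(s) drawn

Segment endpoints: x in {0, 10.4, 15.5}, y in {0}
xmin=0, ymin=0, xmax=15.5, ymax=0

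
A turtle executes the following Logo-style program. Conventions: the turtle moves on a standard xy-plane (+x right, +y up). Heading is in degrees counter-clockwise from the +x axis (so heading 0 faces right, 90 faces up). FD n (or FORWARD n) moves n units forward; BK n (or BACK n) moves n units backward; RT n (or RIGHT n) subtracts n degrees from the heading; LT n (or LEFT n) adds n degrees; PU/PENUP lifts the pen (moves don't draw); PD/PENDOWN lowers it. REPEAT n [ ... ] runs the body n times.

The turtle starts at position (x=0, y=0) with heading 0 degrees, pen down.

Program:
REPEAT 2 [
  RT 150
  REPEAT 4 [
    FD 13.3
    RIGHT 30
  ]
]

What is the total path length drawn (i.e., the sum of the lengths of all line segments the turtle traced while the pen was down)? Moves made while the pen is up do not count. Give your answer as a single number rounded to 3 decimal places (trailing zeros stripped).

Executing turtle program step by step:
Start: pos=(0,0), heading=0, pen down
REPEAT 2 [
  -- iteration 1/2 --
  RT 150: heading 0 -> 210
  REPEAT 4 [
    -- iteration 1/4 --
    FD 13.3: (0,0) -> (-11.518,-6.65) [heading=210, draw]
    RT 30: heading 210 -> 180
    -- iteration 2/4 --
    FD 13.3: (-11.518,-6.65) -> (-24.818,-6.65) [heading=180, draw]
    RT 30: heading 180 -> 150
    -- iteration 3/4 --
    FD 13.3: (-24.818,-6.65) -> (-36.336,0) [heading=150, draw]
    RT 30: heading 150 -> 120
    -- iteration 4/4 --
    FD 13.3: (-36.336,0) -> (-42.986,11.518) [heading=120, draw]
    RT 30: heading 120 -> 90
  ]
  -- iteration 2/2 --
  RT 150: heading 90 -> 300
  REPEAT 4 [
    -- iteration 1/4 --
    FD 13.3: (-42.986,11.518) -> (-36.336,0) [heading=300, draw]
    RT 30: heading 300 -> 270
    -- iteration 2/4 --
    FD 13.3: (-36.336,0) -> (-36.336,-13.3) [heading=270, draw]
    RT 30: heading 270 -> 240
    -- iteration 3/4 --
    FD 13.3: (-36.336,-13.3) -> (-42.986,-24.818) [heading=240, draw]
    RT 30: heading 240 -> 210
    -- iteration 4/4 --
    FD 13.3: (-42.986,-24.818) -> (-54.504,-31.468) [heading=210, draw]
    RT 30: heading 210 -> 180
  ]
]
Final: pos=(-54.504,-31.468), heading=180, 8 segment(s) drawn

Segment lengths:
  seg 1: (0,0) -> (-11.518,-6.65), length = 13.3
  seg 2: (-11.518,-6.65) -> (-24.818,-6.65), length = 13.3
  seg 3: (-24.818,-6.65) -> (-36.336,0), length = 13.3
  seg 4: (-36.336,0) -> (-42.986,11.518), length = 13.3
  seg 5: (-42.986,11.518) -> (-36.336,0), length = 13.3
  seg 6: (-36.336,0) -> (-36.336,-13.3), length = 13.3
  seg 7: (-36.336,-13.3) -> (-42.986,-24.818), length = 13.3
  seg 8: (-42.986,-24.818) -> (-54.504,-31.468), length = 13.3
Total = 106.4

Answer: 106.4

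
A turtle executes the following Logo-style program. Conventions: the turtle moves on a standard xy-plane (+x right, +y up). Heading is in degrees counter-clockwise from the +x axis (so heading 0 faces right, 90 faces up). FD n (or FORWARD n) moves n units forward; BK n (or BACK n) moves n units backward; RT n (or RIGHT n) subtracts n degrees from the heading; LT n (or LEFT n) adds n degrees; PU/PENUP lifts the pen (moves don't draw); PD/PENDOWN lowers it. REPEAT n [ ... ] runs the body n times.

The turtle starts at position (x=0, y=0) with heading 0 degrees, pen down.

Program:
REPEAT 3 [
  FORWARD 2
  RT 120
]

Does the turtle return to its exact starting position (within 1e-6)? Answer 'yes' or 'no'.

Answer: yes

Derivation:
Executing turtle program step by step:
Start: pos=(0,0), heading=0, pen down
REPEAT 3 [
  -- iteration 1/3 --
  FD 2: (0,0) -> (2,0) [heading=0, draw]
  RT 120: heading 0 -> 240
  -- iteration 2/3 --
  FD 2: (2,0) -> (1,-1.732) [heading=240, draw]
  RT 120: heading 240 -> 120
  -- iteration 3/3 --
  FD 2: (1,-1.732) -> (0,0) [heading=120, draw]
  RT 120: heading 120 -> 0
]
Final: pos=(0,0), heading=0, 3 segment(s) drawn

Start position: (0, 0)
Final position: (0, 0)
Distance = 0; < 1e-6 -> CLOSED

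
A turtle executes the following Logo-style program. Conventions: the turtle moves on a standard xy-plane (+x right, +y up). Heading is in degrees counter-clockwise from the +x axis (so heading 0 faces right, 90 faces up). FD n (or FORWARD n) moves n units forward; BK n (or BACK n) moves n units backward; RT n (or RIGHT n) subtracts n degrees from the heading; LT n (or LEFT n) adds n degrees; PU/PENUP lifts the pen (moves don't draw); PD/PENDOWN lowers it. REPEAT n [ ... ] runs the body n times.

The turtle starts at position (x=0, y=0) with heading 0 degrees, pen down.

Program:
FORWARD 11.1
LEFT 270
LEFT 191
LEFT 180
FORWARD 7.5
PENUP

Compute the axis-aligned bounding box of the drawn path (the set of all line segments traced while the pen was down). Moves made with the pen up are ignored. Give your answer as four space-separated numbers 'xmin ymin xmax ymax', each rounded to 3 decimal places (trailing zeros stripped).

Answer: 0 -7.362 12.531 0

Derivation:
Executing turtle program step by step:
Start: pos=(0,0), heading=0, pen down
FD 11.1: (0,0) -> (11.1,0) [heading=0, draw]
LT 270: heading 0 -> 270
LT 191: heading 270 -> 101
LT 180: heading 101 -> 281
FD 7.5: (11.1,0) -> (12.531,-7.362) [heading=281, draw]
PU: pen up
Final: pos=(12.531,-7.362), heading=281, 2 segment(s) drawn

Segment endpoints: x in {0, 11.1, 12.531}, y in {-7.362, 0}
xmin=0, ymin=-7.362, xmax=12.531, ymax=0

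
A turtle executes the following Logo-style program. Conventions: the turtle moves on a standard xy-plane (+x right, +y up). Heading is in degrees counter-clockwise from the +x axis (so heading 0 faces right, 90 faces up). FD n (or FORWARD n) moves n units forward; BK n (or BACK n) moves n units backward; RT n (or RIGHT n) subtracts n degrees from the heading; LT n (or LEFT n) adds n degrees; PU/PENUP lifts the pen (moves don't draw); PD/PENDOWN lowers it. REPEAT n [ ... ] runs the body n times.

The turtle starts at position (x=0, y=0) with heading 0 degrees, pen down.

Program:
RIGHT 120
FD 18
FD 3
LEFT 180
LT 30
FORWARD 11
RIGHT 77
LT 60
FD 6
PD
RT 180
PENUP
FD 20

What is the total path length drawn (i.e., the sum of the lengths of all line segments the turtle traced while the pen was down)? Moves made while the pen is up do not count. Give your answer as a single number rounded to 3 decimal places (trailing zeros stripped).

Answer: 38

Derivation:
Executing turtle program step by step:
Start: pos=(0,0), heading=0, pen down
RT 120: heading 0 -> 240
FD 18: (0,0) -> (-9,-15.588) [heading=240, draw]
FD 3: (-9,-15.588) -> (-10.5,-18.187) [heading=240, draw]
LT 180: heading 240 -> 60
LT 30: heading 60 -> 90
FD 11: (-10.5,-18.187) -> (-10.5,-7.187) [heading=90, draw]
RT 77: heading 90 -> 13
LT 60: heading 13 -> 73
FD 6: (-10.5,-7.187) -> (-8.746,-1.449) [heading=73, draw]
PD: pen down
RT 180: heading 73 -> 253
PU: pen up
FD 20: (-8.746,-1.449) -> (-14.593,-20.575) [heading=253, move]
Final: pos=(-14.593,-20.575), heading=253, 4 segment(s) drawn

Segment lengths:
  seg 1: (0,0) -> (-9,-15.588), length = 18
  seg 2: (-9,-15.588) -> (-10.5,-18.187), length = 3
  seg 3: (-10.5,-18.187) -> (-10.5,-7.187), length = 11
  seg 4: (-10.5,-7.187) -> (-8.746,-1.449), length = 6
Total = 38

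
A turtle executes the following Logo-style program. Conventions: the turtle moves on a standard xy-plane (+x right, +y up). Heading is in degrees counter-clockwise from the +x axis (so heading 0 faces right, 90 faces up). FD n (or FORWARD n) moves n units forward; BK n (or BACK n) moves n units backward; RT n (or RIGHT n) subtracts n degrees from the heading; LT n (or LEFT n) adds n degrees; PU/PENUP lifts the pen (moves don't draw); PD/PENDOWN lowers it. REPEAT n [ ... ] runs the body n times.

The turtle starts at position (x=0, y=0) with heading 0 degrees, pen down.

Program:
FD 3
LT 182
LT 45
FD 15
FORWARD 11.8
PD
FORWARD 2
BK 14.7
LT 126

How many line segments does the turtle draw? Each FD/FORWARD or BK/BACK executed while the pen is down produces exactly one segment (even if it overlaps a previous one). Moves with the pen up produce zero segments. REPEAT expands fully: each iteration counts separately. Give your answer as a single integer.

Answer: 5

Derivation:
Executing turtle program step by step:
Start: pos=(0,0), heading=0, pen down
FD 3: (0,0) -> (3,0) [heading=0, draw]
LT 182: heading 0 -> 182
LT 45: heading 182 -> 227
FD 15: (3,0) -> (-7.23,-10.97) [heading=227, draw]
FD 11.8: (-7.23,-10.97) -> (-15.278,-19.6) [heading=227, draw]
PD: pen down
FD 2: (-15.278,-19.6) -> (-16.642,-21.063) [heading=227, draw]
BK 14.7: (-16.642,-21.063) -> (-6.616,-10.312) [heading=227, draw]
LT 126: heading 227 -> 353
Final: pos=(-6.616,-10.312), heading=353, 5 segment(s) drawn
Segments drawn: 5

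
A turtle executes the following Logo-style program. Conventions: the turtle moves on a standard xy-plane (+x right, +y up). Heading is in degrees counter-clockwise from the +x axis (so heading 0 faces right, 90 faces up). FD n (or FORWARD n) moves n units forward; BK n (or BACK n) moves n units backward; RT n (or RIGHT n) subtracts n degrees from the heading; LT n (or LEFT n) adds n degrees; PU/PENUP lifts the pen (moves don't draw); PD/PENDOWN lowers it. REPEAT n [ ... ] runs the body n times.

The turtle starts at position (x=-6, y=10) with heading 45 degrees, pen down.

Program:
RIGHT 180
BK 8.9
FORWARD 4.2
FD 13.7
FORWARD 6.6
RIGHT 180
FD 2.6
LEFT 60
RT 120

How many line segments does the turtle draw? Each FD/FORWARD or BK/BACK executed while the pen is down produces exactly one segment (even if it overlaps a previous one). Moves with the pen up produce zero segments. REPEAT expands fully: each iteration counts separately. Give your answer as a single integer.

Executing turtle program step by step:
Start: pos=(-6,10), heading=45, pen down
RT 180: heading 45 -> 225
BK 8.9: (-6,10) -> (0.293,16.293) [heading=225, draw]
FD 4.2: (0.293,16.293) -> (-2.677,13.323) [heading=225, draw]
FD 13.7: (-2.677,13.323) -> (-12.364,3.636) [heading=225, draw]
FD 6.6: (-12.364,3.636) -> (-17.031,-1.031) [heading=225, draw]
RT 180: heading 225 -> 45
FD 2.6: (-17.031,-1.031) -> (-15.192,0.808) [heading=45, draw]
LT 60: heading 45 -> 105
RT 120: heading 105 -> 345
Final: pos=(-15.192,0.808), heading=345, 5 segment(s) drawn
Segments drawn: 5

Answer: 5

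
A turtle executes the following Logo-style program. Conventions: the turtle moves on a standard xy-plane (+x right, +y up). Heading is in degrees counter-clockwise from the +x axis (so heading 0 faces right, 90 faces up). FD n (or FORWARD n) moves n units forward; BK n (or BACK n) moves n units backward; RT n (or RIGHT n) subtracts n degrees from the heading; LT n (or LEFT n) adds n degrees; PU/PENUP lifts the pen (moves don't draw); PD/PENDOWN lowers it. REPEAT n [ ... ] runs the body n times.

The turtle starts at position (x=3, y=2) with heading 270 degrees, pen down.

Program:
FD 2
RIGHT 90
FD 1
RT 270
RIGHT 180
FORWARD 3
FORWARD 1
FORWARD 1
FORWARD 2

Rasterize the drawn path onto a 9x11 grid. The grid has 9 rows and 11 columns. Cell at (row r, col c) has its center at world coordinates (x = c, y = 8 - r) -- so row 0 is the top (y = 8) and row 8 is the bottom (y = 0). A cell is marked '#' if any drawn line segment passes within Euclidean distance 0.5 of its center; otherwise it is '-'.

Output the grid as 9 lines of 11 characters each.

Segment 0: (3,2) -> (3,0)
Segment 1: (3,0) -> (2,0)
Segment 2: (2,0) -> (2,3)
Segment 3: (2,3) -> (2,4)
Segment 4: (2,4) -> (2,5)
Segment 5: (2,5) -> (2,7)

Answer: -----------
--#--------
--#--------
--#--------
--#--------
--#--------
--##-------
--##-------
--##-------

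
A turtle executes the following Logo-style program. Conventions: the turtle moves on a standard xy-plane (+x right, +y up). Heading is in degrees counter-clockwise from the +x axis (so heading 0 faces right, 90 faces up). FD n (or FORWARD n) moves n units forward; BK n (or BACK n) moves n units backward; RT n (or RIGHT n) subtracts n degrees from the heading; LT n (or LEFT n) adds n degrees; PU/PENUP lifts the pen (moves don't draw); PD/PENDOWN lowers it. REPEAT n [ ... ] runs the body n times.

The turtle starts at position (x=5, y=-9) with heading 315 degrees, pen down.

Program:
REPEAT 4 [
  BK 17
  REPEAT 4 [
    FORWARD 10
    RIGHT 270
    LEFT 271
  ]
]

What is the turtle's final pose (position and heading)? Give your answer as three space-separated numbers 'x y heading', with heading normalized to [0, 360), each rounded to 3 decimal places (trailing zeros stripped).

Executing turtle program step by step:
Start: pos=(5,-9), heading=315, pen down
REPEAT 4 [
  -- iteration 1/4 --
  BK 17: (5,-9) -> (-7.021,3.021) [heading=315, draw]
  REPEAT 4 [
    -- iteration 1/4 --
    FD 10: (-7.021,3.021) -> (0.05,-4.05) [heading=315, draw]
    RT 270: heading 315 -> 45
    LT 271: heading 45 -> 316
    -- iteration 2/4 --
    FD 10: (0.05,-4.05) -> (7.244,-10.997) [heading=316, draw]
    RT 270: heading 316 -> 46
    LT 271: heading 46 -> 317
    -- iteration 3/4 --
    FD 10: (7.244,-10.997) -> (14.557,-17.817) [heading=317, draw]
    RT 270: heading 317 -> 47
    LT 271: heading 47 -> 318
    -- iteration 4/4 --
    FD 10: (14.557,-17.817) -> (21.989,-24.508) [heading=318, draw]
    RT 270: heading 318 -> 48
    LT 271: heading 48 -> 319
  ]
  -- iteration 2/4 --
  BK 17: (21.989,-24.508) -> (9.159,-13.355) [heading=319, draw]
  REPEAT 4 [
    -- iteration 1/4 --
    FD 10: (9.159,-13.355) -> (16.706,-19.916) [heading=319, draw]
    RT 270: heading 319 -> 49
    LT 271: heading 49 -> 320
    -- iteration 2/4 --
    FD 10: (16.706,-19.916) -> (24.366,-26.344) [heading=320, draw]
    RT 270: heading 320 -> 50
    LT 271: heading 50 -> 321
    -- iteration 3/4 --
    FD 10: (24.366,-26.344) -> (32.138,-32.637) [heading=321, draw]
    RT 270: heading 321 -> 51
    LT 271: heading 51 -> 322
    -- iteration 4/4 --
    FD 10: (32.138,-32.637) -> (40.018,-38.793) [heading=322, draw]
    RT 270: heading 322 -> 52
    LT 271: heading 52 -> 323
  ]
  -- iteration 3/4 --
  BK 17: (40.018,-38.793) -> (26.441,-28.563) [heading=323, draw]
  REPEAT 4 [
    -- iteration 1/4 --
    FD 10: (26.441,-28.563) -> (34.427,-34.581) [heading=323, draw]
    RT 270: heading 323 -> 53
    LT 271: heading 53 -> 324
    -- iteration 2/4 --
    FD 10: (34.427,-34.581) -> (42.517,-40.459) [heading=324, draw]
    RT 270: heading 324 -> 54
    LT 271: heading 54 -> 325
    -- iteration 3/4 --
    FD 10: (42.517,-40.459) -> (50.709,-46.194) [heading=325, draw]
    RT 270: heading 325 -> 55
    LT 271: heading 55 -> 326
    -- iteration 4/4 --
    FD 10: (50.709,-46.194) -> (58.999,-51.786) [heading=326, draw]
    RT 270: heading 326 -> 56
    LT 271: heading 56 -> 327
  ]
  -- iteration 4/4 --
  BK 17: (58.999,-51.786) -> (44.742,-42.527) [heading=327, draw]
  REPEAT 4 [
    -- iteration 1/4 --
    FD 10: (44.742,-42.527) -> (53.129,-47.974) [heading=327, draw]
    RT 270: heading 327 -> 57
    LT 271: heading 57 -> 328
    -- iteration 2/4 --
    FD 10: (53.129,-47.974) -> (61.609,-53.273) [heading=328, draw]
    RT 270: heading 328 -> 58
    LT 271: heading 58 -> 329
    -- iteration 3/4 --
    FD 10: (61.609,-53.273) -> (70.181,-58.423) [heading=329, draw]
    RT 270: heading 329 -> 59
    LT 271: heading 59 -> 330
    -- iteration 4/4 --
    FD 10: (70.181,-58.423) -> (78.841,-63.423) [heading=330, draw]
    RT 270: heading 330 -> 60
    LT 271: heading 60 -> 331
  ]
]
Final: pos=(78.841,-63.423), heading=331, 20 segment(s) drawn

Answer: 78.841 -63.423 331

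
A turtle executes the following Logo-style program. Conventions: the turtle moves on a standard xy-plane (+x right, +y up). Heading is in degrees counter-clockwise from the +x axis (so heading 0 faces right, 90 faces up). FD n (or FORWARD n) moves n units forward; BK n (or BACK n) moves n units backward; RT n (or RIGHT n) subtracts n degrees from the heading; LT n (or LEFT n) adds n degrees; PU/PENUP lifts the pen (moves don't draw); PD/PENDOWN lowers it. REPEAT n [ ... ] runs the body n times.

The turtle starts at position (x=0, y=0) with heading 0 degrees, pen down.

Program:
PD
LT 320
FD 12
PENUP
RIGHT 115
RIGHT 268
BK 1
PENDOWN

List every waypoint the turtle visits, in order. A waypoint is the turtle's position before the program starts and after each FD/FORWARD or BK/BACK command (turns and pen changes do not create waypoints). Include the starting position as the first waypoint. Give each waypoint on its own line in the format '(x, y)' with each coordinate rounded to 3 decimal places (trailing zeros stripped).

Answer: (0, 0)
(9.193, -7.713)
(8.739, -6.822)

Derivation:
Executing turtle program step by step:
Start: pos=(0,0), heading=0, pen down
PD: pen down
LT 320: heading 0 -> 320
FD 12: (0,0) -> (9.193,-7.713) [heading=320, draw]
PU: pen up
RT 115: heading 320 -> 205
RT 268: heading 205 -> 297
BK 1: (9.193,-7.713) -> (8.739,-6.822) [heading=297, move]
PD: pen down
Final: pos=(8.739,-6.822), heading=297, 1 segment(s) drawn
Waypoints (3 total):
(0, 0)
(9.193, -7.713)
(8.739, -6.822)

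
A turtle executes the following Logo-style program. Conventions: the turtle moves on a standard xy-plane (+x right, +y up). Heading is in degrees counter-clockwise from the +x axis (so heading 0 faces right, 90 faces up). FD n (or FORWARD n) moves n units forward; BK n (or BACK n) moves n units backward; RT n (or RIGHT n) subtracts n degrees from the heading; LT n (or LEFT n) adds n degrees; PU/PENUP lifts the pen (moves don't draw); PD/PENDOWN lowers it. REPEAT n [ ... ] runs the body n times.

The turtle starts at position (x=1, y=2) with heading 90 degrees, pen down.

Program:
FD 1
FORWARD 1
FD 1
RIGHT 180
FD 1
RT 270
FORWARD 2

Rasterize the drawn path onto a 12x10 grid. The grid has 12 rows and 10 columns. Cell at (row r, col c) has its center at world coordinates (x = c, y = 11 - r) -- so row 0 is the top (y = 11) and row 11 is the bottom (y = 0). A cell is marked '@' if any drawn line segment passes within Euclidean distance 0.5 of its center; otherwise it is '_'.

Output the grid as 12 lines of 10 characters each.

Segment 0: (1,2) -> (1,3)
Segment 1: (1,3) -> (1,4)
Segment 2: (1,4) -> (1,5)
Segment 3: (1,5) -> (1,4)
Segment 4: (1,4) -> (3,4)

Answer: __________
__________
__________
__________
__________
__________
_@________
_@@@______
_@________
_@________
__________
__________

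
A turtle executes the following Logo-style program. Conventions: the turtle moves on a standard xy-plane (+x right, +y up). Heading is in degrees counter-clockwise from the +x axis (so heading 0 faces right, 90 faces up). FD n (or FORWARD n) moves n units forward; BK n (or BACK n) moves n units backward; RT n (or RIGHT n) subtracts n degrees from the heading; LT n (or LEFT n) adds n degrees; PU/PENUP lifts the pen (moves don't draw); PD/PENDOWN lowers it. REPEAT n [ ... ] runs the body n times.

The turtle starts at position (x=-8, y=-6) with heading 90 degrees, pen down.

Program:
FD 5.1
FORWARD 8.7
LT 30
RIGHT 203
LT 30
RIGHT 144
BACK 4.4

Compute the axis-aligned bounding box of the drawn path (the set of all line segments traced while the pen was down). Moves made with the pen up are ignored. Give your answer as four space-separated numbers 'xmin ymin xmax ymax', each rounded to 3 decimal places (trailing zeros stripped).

Executing turtle program step by step:
Start: pos=(-8,-6), heading=90, pen down
FD 5.1: (-8,-6) -> (-8,-0.9) [heading=90, draw]
FD 8.7: (-8,-0.9) -> (-8,7.8) [heading=90, draw]
LT 30: heading 90 -> 120
RT 203: heading 120 -> 277
LT 30: heading 277 -> 307
RT 144: heading 307 -> 163
BK 4.4: (-8,7.8) -> (-3.792,6.514) [heading=163, draw]
Final: pos=(-3.792,6.514), heading=163, 3 segment(s) drawn

Segment endpoints: x in {-8, -8, -3.792}, y in {-6, -0.9, 6.514, 7.8}
xmin=-8, ymin=-6, xmax=-3.792, ymax=7.8

Answer: -8 -6 -3.792 7.8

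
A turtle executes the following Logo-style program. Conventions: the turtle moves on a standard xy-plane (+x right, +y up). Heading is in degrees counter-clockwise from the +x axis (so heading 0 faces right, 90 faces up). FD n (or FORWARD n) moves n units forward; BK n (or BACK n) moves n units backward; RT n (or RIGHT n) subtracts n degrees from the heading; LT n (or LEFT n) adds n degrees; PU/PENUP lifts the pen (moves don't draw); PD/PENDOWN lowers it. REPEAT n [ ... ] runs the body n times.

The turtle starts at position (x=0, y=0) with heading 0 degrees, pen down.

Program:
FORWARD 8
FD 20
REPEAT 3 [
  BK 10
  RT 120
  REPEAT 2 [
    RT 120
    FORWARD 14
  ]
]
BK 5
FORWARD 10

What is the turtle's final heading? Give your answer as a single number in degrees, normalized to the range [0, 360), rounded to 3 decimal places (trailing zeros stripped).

Answer: 0

Derivation:
Executing turtle program step by step:
Start: pos=(0,0), heading=0, pen down
FD 8: (0,0) -> (8,0) [heading=0, draw]
FD 20: (8,0) -> (28,0) [heading=0, draw]
REPEAT 3 [
  -- iteration 1/3 --
  BK 10: (28,0) -> (18,0) [heading=0, draw]
  RT 120: heading 0 -> 240
  REPEAT 2 [
    -- iteration 1/2 --
    RT 120: heading 240 -> 120
    FD 14: (18,0) -> (11,12.124) [heading=120, draw]
    -- iteration 2/2 --
    RT 120: heading 120 -> 0
    FD 14: (11,12.124) -> (25,12.124) [heading=0, draw]
  ]
  -- iteration 2/3 --
  BK 10: (25,12.124) -> (15,12.124) [heading=0, draw]
  RT 120: heading 0 -> 240
  REPEAT 2 [
    -- iteration 1/2 --
    RT 120: heading 240 -> 120
    FD 14: (15,12.124) -> (8,24.249) [heading=120, draw]
    -- iteration 2/2 --
    RT 120: heading 120 -> 0
    FD 14: (8,24.249) -> (22,24.249) [heading=0, draw]
  ]
  -- iteration 3/3 --
  BK 10: (22,24.249) -> (12,24.249) [heading=0, draw]
  RT 120: heading 0 -> 240
  REPEAT 2 [
    -- iteration 1/2 --
    RT 120: heading 240 -> 120
    FD 14: (12,24.249) -> (5,36.373) [heading=120, draw]
    -- iteration 2/2 --
    RT 120: heading 120 -> 0
    FD 14: (5,36.373) -> (19,36.373) [heading=0, draw]
  ]
]
BK 5: (19,36.373) -> (14,36.373) [heading=0, draw]
FD 10: (14,36.373) -> (24,36.373) [heading=0, draw]
Final: pos=(24,36.373), heading=0, 13 segment(s) drawn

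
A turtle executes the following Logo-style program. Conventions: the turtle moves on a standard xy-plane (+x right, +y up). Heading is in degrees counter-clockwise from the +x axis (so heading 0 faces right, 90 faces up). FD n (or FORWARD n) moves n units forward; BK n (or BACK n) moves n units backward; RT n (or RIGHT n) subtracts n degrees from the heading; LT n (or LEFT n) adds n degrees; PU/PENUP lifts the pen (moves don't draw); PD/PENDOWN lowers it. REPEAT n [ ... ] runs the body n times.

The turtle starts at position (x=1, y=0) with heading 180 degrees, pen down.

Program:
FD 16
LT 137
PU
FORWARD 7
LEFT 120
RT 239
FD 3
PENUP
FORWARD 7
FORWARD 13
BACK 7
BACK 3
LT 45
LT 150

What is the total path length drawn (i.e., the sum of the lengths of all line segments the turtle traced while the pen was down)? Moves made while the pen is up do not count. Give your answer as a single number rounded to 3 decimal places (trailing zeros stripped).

Answer: 16

Derivation:
Executing turtle program step by step:
Start: pos=(1,0), heading=180, pen down
FD 16: (1,0) -> (-15,0) [heading=180, draw]
LT 137: heading 180 -> 317
PU: pen up
FD 7: (-15,0) -> (-9.881,-4.774) [heading=317, move]
LT 120: heading 317 -> 77
RT 239: heading 77 -> 198
FD 3: (-9.881,-4.774) -> (-12.734,-5.701) [heading=198, move]
PU: pen up
FD 7: (-12.734,-5.701) -> (-19.391,-7.864) [heading=198, move]
FD 13: (-19.391,-7.864) -> (-31.755,-11.881) [heading=198, move]
BK 7: (-31.755,-11.881) -> (-25.097,-9.718) [heading=198, move]
BK 3: (-25.097,-9.718) -> (-22.244,-8.791) [heading=198, move]
LT 45: heading 198 -> 243
LT 150: heading 243 -> 33
Final: pos=(-22.244,-8.791), heading=33, 1 segment(s) drawn

Segment lengths:
  seg 1: (1,0) -> (-15,0), length = 16
Total = 16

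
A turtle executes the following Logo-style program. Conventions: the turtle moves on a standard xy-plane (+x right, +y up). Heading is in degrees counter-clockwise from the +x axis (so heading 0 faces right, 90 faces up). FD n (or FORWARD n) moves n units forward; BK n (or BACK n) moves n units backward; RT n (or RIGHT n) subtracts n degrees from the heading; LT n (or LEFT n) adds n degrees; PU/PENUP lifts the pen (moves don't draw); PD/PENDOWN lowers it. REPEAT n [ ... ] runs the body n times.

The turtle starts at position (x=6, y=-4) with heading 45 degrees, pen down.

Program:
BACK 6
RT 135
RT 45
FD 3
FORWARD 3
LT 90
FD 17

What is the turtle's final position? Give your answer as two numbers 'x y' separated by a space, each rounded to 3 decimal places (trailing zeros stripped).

Executing turtle program step by step:
Start: pos=(6,-4), heading=45, pen down
BK 6: (6,-4) -> (1.757,-8.243) [heading=45, draw]
RT 135: heading 45 -> 270
RT 45: heading 270 -> 225
FD 3: (1.757,-8.243) -> (-0.364,-10.364) [heading=225, draw]
FD 3: (-0.364,-10.364) -> (-2.485,-12.485) [heading=225, draw]
LT 90: heading 225 -> 315
FD 17: (-2.485,-12.485) -> (9.536,-24.506) [heading=315, draw]
Final: pos=(9.536,-24.506), heading=315, 4 segment(s) drawn

Answer: 9.536 -24.506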